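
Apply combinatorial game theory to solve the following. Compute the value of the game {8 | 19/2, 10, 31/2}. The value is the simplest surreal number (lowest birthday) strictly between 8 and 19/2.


Left options: {8}, max = 8
Right options: {19/2, 10, 31/2}, min = 19/2
All options are numbers and max(Left) < min(Right), so by the simplicity theorem the value is the simplest (earliest-born) number strictly between 8 and 19/2.
The only integer strictly between 8 and 19/2 is 9.
No non-integer in the interval can be simpler: if x is a non-integer in the interval, then floor(x) or ceil(x) also lies in the interval (the interval contains an integer), and both are proper prefixes of x's sign expansion, i.e. born earlier. So the game value is 9.
Game value = 9

9


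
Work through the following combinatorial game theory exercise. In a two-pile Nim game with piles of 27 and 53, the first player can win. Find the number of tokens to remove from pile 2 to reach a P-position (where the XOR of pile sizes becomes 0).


Piles: 27 and 53
Current XOR: 27 XOR 53 = 46 (non-zero, so this is an N-position).
To make the XOR zero, we need to find a move that balances the piles.
For pile 2 (size 53): target = 53 XOR 46 = 27
We reduce pile 2 from 53 to 27.
Tokens removed: 53 - 27 = 26
Verification: 27 XOR 27 = 0

26


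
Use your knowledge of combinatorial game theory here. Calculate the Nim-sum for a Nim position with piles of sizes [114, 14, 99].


We need the XOR (exclusive or) of all pile sizes.
After XOR-ing pile 1 (size 114): 0 XOR 114 = 114
After XOR-ing pile 2 (size 14): 114 XOR 14 = 124
After XOR-ing pile 3 (size 99): 124 XOR 99 = 31
The Nim-value of this position is 31.

31


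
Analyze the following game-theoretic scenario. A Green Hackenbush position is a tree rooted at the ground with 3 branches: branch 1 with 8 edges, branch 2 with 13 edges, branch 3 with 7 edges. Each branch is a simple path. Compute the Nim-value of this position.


The tree has 3 branches from the ground vertex.
In Green Hackenbush, the Nim-value of a simple path of length k is k.
Branch 1: length 8, Nim-value = 8
Branch 2: length 13, Nim-value = 13
Branch 3: length 7, Nim-value = 7
Total Nim-value = XOR of all branch values:
0 XOR 8 = 8
8 XOR 13 = 5
5 XOR 7 = 2
Nim-value of the tree = 2

2


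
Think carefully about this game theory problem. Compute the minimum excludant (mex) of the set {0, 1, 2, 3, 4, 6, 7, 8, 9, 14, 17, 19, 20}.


Set = {0, 1, 2, 3, 4, 6, 7, 8, 9, 14, 17, 19, 20}
0 is in the set.
1 is in the set.
2 is in the set.
3 is in the set.
4 is in the set.
5 is NOT in the set. This is the mex.
mex = 5

5


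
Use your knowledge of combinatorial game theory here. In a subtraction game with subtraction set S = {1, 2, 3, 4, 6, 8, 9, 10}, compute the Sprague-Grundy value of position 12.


The subtraction set is S = {1, 2, 3, 4, 6, 8, 9, 10}.
G(k) = mex{ G(k - s) : s in S, s <= k }. We compute iteratively: G(0) = 0.
G(1) = mex({0}) = 1
G(2) = mex({0, 1}) = 2
G(3) = mex({0, 1, 2}) = 3
G(4) = mex({0, 1, 2, 3}) = 4
G(5) = mex({1, 2, 3, 4}) = 0
G(6) = mex({0, 2, 3, 4}) = 1
G(7) = mex({0, 1, 3, 4}) = 2
G(8) = mex({0, 1, 2, 4}) = 3
G(9) = mex({0, 1, 2, 3}) = 4
G(10) = mex({0, 1, 2, 3, 4}) = 5
G(11) = mex({0, 1, 2, 3, 4, 5}) = 6
G(12) = mex({1, 2, 3, 4, 5, 6}) = 0
Therefore G(12) = 0.

0


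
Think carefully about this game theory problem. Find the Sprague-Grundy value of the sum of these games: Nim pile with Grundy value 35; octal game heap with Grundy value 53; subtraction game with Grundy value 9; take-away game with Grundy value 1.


By the Sprague-Grundy theorem, the Grundy value of a sum of games is the XOR of individual Grundy values.
Nim pile: Grundy value = 35. Running XOR: 0 XOR 35 = 35
octal game heap: Grundy value = 53. Running XOR: 35 XOR 53 = 22
subtraction game: Grundy value = 9. Running XOR: 22 XOR 9 = 31
take-away game: Grundy value = 1. Running XOR: 31 XOR 1 = 30
The combined Grundy value is 30.

30


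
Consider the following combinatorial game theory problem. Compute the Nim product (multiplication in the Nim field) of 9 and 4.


Nim multiplication is bilinear over XOR: (u XOR v) * w = (u*w) XOR (v*w).
So we split each operand into its bit components and XOR the pairwise Nim products.
9 = 1 + 8 (as XOR of powers of 2).
4 = 4 (as XOR of powers of 2).
Using the standard Nim-product table on single bits:
  2*2 = 3,   2*4 = 8,   2*8 = 12,
  4*4 = 6,   4*8 = 11,  8*8 = 13,
and  1*x = x (identity), k*l = l*k (commutative).
Pairwise Nim products:
  1 * 4 = 4
  8 * 4 = 11
XOR them: 4 XOR 11 = 15.
Result: 9 * 4 = 15 (in Nim).

15


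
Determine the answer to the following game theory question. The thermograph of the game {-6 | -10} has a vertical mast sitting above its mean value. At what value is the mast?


Game = {-6 | -10}, a switch {a | b} with numbers a > b.
Its thermograph has left wall a - t and right wall b + t, which meet at t = (a - b)/2, where both equal (a + b)/2. So the mast (mean value) is at (a + b)/2.
Mean = (-6 + (-10))/2 = -16/2 = -8

-8


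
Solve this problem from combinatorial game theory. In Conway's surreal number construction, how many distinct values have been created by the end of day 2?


Day 0: {|} = 0 is born. Count = 1.
Day n: the number of surreal numbers born by day n is 2^(n+1) - 1.
By day 0: 2^1 - 1 = 1
By day 1: 2^2 - 1 = 3
By day 2: 2^3 - 1 = 7
By day 2: 7 surreal numbers.

7


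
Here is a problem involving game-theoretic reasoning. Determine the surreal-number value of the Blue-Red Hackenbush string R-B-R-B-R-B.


Edges (from ground): R-B-R-B-R-B
By Berlekamp's sign-expansion rule, a Blue-Red Hackenbush stalk has the value of the surreal number whose sign sequence is the edge sequence with B -> + and R -> -.
Sign sequence: -+-+-+
Trace the sign expansion in the surreal number tree, starting from 0:
Edge 1: R (sign -) -> bounds (-inf, 0), value = -1
Edge 2: B (sign +) -> bounds (-1, 0), value = -1/2
Edge 3: R (sign -) -> bounds (-1, -1/2), value = -3/4
Edge 4: B (sign +) -> bounds (-3/4, -1/2), value = -5/8
Edge 5: R (sign -) -> bounds (-3/4, -5/8), value = -11/16
Edge 6: B (sign +) -> bounds (-11/16, -5/8), value = -21/32
Game value = -21/32

-21/32


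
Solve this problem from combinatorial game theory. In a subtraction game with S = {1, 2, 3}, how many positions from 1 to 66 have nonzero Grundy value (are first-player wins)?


Subtraction set S = {1, 2, 3}, so G(n) = n mod 4.
G(n) = 0 when n is a multiple of 4.
Multiples of 4 in [1, 66]: 16
N-positions (nonzero Grundy) = 66 - 16 = 50

50


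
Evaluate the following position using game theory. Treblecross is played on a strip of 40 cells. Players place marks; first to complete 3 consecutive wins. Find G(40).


Treblecross: place X on empty cells; 3-in-a-row wins.
Playing within two cells of an existing X lets the opponent win at once, so sensible play treats the cells i-2..i+2 around each X as dead. The player left with no safe cell loses, so this is a normal-play take-away game on strips of safe cells.
Placing X at cell i (0-indexed) of a strip of k safe cells leaves independent strips of sizes max(0, i-2) and max(0, k-i-3). Hence G(k) = mex{ G(max(0,i-2)) XOR G(max(0,k-i-3)) : 0 <= i < k }, with G(0) = 0.
G(1): splits (0,0):0^0=0 -> mex({0}) = 1
G(2): splits (0,0):0^0=0 -> mex({0}) = 1
G(3): splits (0,0):0^0=0 -> mex({0}) = 1
G(4): splits (0,1):0^1=1 (0,0):0^0=0 -> mex({0, 1}) = 2
G(5): splits (0,2):0^1=1 (0,1):0^1=1 (0,0):0^0=0 -> mex({0, 1}) = 2
G(6) = mex({1}) = 0
G(7) = mex({0, 1, 2}) = 3
G(8) = mex({0, 1, 2}) = 3
G(9) = mex({0, 2}) = 1
G(10) = mex({0, 2, 3}) = 1
G(11) = mex({0, 3}) = 1
G(12) = mex({1, 3}) = 0
G(13) = mex({0, 1, 2, 3}) = 4
G(14) = mex({0, 1, 2}) = 3
G(15) = mex({0, 1, 2}) = 3
G(16) = mex({0, 1, 2, 4}) = 3
G(17) = mex({0, 1, 3, 4}) = 2
G(18) = mex({0, 1, 3, 4}) = 2
G(19) = mex({0, 1, 3, 5}) = 2
G(20) = mex({0, 1, 2, 3, 5}) = 4
G(21) = mex({0, 1, 2, 3, 5}) = 4
G(22) = mex({1, 2, 6}) = 0
G(23) = mex({0, 1, 2, 3, 4, 6}) = 5
G(24) = mex({0, 1, 2, 3, 4}) = 5
G(25) = mex({0, 1, 3, 4, 7}) = 2
G(26) = mex({0, 1, 3, 4, 5, 7}) = 2
G(27) = mex({0, 1, 3, 5}) = 2
G(28) = mex({0, 1, 2, 5}) = 3
G(29) = mex({0, 1, 2, 4, 5, 6}) = 3
G(30) = mex({1, 2, 4, 6}) = 0
G(31) = mex({0, 1, 2, 3, 4, 6}) = 5
G(32) = mex({1, 2, 3, 4, 7}) = 0
G(33) = mex({0, 3, 7}) = 1
G(34) = mex({0, 2, 3, 5, 7}) = 1
G(35) = mex({0, 2, 3, 5, 6}) = 1
G(36) = mex({0, 1, 2, 5, 6}) = 3
G(37) = mex({0, 1, 2, 4, 5, 6}) = 3
G(38) = mex({0, 1, 2, 4}) = 3
G(39) = mex({0, 1, 2, 3, 4, 7}) = 5
G(40) = mex({0, 1, 2, 3, 4, 5, 7}) = 6
Therefore G(40) = 6.

6


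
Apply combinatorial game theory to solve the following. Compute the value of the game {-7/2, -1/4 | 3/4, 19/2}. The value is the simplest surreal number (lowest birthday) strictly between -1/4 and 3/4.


Left options: {-7/2, -1/4}, max = -1/4
Right options: {3/4, 19/2}, min = 3/4
All options are numbers and max(Left) < min(Right), so by the simplicity theorem the value is the simplest (earliest-born) number strictly between -1/4 and 3/4.
The only integer strictly between -1/4 and 3/4 is 0.
No non-integer in the interval can be simpler: if x is a non-integer in the interval, then floor(x) or ceil(x) also lies in the interval (the interval contains an integer), and both are proper prefixes of x's sign expansion, i.e. born earlier. So the game value is 0.
Game value = 0

0


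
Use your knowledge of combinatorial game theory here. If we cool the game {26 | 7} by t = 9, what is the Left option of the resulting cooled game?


Original game: {26 | 7} (a switch {a | b} with a > b).
Cooling by t (for t below the temperature (a - b)/2 = 19/2) taxes each move by t: {a | b} cooled by t is {a - t | b + t}.
Cooling amount: t = 9
Cooled Left option: 26 - 9 = 17
Cooled Right option: 7 + 9 = 16
Cooled game: {17 | 16}
Left option = 17

17


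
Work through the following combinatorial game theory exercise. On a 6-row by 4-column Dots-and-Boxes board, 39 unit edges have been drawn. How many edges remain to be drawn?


Grid: 6 x 4 boxes, i.e. 7 rows and 5 columns of dots.
Horizontal edges: (rows + 1) * cols = 7 * 4 = 28
Vertical edges: rows * (cols + 1) = 6 * 5 = 30
Total edges: 28 + 30 = 58
Edges drawn: 39
Remaining: 58 - 39 = 19

19


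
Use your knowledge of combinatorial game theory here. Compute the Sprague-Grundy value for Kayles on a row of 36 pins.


Kayles: a move removes 1 or 2 adjacent pins from a contiguous row.
Removing pins from a row of k leaves two independent rows (a, b) with a + b = k - 1 (one pin) or a + b = k - 2 (two pins); an end removal gives a = 0.
By Sprague-Grundy, G(k) = mex{ G(a) XOR G(b) } over all these splits. G(0) = 0.
G(1): splits (0,0):0^0=0 -> mex({0}) = 1
G(2): splits (0,1):0^1=1 (0,0):0^0=0 -> mex({0, 1}) = 2
G(3): splits (0,2):0^2=2 (1,1):1^1=0 (0,1):0^1=1 -> mex({0, 1, 2}) = 3
G(4): splits (0,3):0^3=3 (1,2):1^2=3 (0,2):0^2=2 (1,1):1^1=0 -> mex({0, 2, 3}) = 1
G(5): splits (0,4):0^1=1 (1,3):1^3=2 (2,2):2^2=0 (0,3):0^3=3 (1,2):1^2=3 -> mex({0, 1, 2, 3}) = 4
G(6) = mex({0, 1, 2, 4}) = 3
G(7) = mex({0, 1, 3, 4, 5}) = 2
G(8) = mex({0, 2, 3, 5, 6}) = 1
G(9) = mex({0, 1, 2, 3, 6, 7}) = 4
G(10) = mex({0, 1, 3, 4, 5, 7}) = 2
G(11) = mex({0, 1, 2, 3, 4, 5}) = 6
G(12) = mex({0, 1, 2, 3, 5, 6, 7}) = 4
G(13) = mex({0, 2, 3, 4, 6, 7}) = 1
G(14) = mex({0, 1, 4, 5, 6, 7}) = 2
G(15) = mex({0, 1, 2, 3, 4, 5, 6}) = 7
G(16) = mex({0, 2, 3, 5, 6, 7}) = 1
G(17) = mex({0, 1, 2, 3, 5, 6, 7}) = 4
G(18) = mex({0, 1, 2, 4, 5, 6}) = 3
G(19) = mex({0, 1, 3, 4, 5, 7}) = 2
G(20) = mex({0, 2, 3, 4, 5, 6, 7}) = 1
G(21) = mex({0, 1, 2, 3, 5, 6, 7}) = 4
G(22) = mex({0, 1, 2, 3, 4, 5, 7}) = 6
G(23) = mex({0, 1, 2, 3, 4, 5, 6}) = 7
G(24) = mex({0, 1, 2, 3, 5, 6, 7}) = 4
G(25) = mex({0, 2, 3, 4, 6, 7}) = 1
G(26) = mex({0, 1, 3, 4, 5, 6, 7}) = 2
G(27) = mex({0, 1, 2, 3, 4, 5, 6, 7}) = 8
G(28) = mex({0, 1, 2, 3, 4, 6, 7, 8}) = 5
G(29) = mex({0, 1, 2, 3, 5, 6, 7, 8, 9}) = 4
G(30) = mex({0, 1, 2, 3, 4, 5, 6, 9, 10}) = 7
G(31) = mex({0, 1, 3, 4, 5, 7, 10, 11}) = 2
G(32) = mex({0, 2, 3, 4, 5, 6, 7, 9, 11}) = 1
G(33) = mex({0, 1, 2, 3, 4, 5, 6, 7, 9, 12}) = 8
G(34) = mex({0, 1, 2, 3, 4, 5, 7, 8, 11, 12}) = 6
G(35) = mex({0, 1, 2, 3, 4, 5, 6, 8, 9, 10, 11}) = 7
G(36) = mex({0, 1, 2, 3, 5, 6, 7, 9, 10}) = 4
Therefore G(36) = 4.

4


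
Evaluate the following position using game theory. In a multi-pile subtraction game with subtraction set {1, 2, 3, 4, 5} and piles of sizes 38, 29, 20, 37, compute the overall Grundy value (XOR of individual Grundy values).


Subtraction set: {1, 2, 3, 4, 5}
For this subtraction set, G(n) = n mod 6 (period = max + 1 = 6).
Pile 1 (size 38): G(38) = 38 mod 6 = 2
Pile 2 (size 29): G(29) = 29 mod 6 = 5
Pile 3 (size 20): G(20) = 20 mod 6 = 2
Pile 4 (size 37): G(37) = 37 mod 6 = 1
Total Grundy value = XOR of all: 2 XOR 5 XOR 2 XOR 1 = 4

4


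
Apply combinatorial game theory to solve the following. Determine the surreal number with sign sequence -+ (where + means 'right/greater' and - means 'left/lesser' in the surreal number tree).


Sign expansion: -+
Rule: track bounds (lo, hi), initially (-inf, +inf). On '+', the current value becomes lo and we move to the simplest number in (value, hi): value + 1 if hi = +inf, otherwise the midpoint (value + hi)/2. On '-', the current value becomes hi and we move to value - 1 if lo = -inf, otherwise the midpoint (lo + value)/2.
Start at 0.
Step 1: sign = -, move left. Bounds: (-inf, 0). Value = -1
Step 2: sign = +, move right. Bounds: (-1, 0). Value = -1/2
The surreal number with sign expansion -+ is -1/2.

-1/2


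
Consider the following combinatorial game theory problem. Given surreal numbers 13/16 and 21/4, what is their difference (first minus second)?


x = 13/16, y = 21/4
Converting to common denominator: 16
x = 13/16, y = 84/16
x - y = 13/16 - 21/4 = -71/16

-71/16


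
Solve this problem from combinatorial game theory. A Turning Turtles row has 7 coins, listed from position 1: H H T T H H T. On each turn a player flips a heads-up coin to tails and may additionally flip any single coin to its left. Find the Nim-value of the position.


Coins: H H T T H H T
Key fact: a single head at position k behaves exactly like a Nim heap of size k (turning it to T and optionally flipping a coin at j < k corresponds to moving the heap from k to j, or to 0), and heads combine as a disjunctive sum (two heads at the same place would cancel, matching j XOR j = 0). So the Nim-value is the XOR of the 1-indexed positions of the heads.
Face-up positions (1-indexed): [1, 2, 5, 6]
XOR 0 with 1: 0 XOR 1 = 1
XOR 1 with 2: 1 XOR 2 = 3
XOR 3 with 5: 3 XOR 5 = 6
XOR 6 with 6: 6 XOR 6 = 0
Nim-value = 0

0


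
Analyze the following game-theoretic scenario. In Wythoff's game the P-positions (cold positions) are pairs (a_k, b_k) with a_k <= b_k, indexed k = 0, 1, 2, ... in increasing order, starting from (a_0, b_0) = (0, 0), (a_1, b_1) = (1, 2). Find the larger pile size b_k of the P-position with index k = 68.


By Wythoff's theorem, a_k = floor(k * phi) and b_k = floor(k * phi^2) = a_k + k, where phi = (1 + sqrt(5))/2 is the golden ratio.
phi = (1 + sqrt(5))/2 = 1.618034
phi^2 = phi + 1 = 2.618034
k = 68
k * phi^2 = 68 * 2.618034 = 178.026311
b_68 = floor(k * phi^2) = 178 (check: a_68 + k = 110 + 68 = 178)

178


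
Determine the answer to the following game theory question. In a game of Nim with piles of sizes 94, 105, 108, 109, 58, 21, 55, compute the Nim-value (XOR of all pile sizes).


We need the XOR (exclusive or) of all pile sizes.
After XOR-ing pile 1 (size 94): 0 XOR 94 = 94
After XOR-ing pile 2 (size 105): 94 XOR 105 = 55
After XOR-ing pile 3 (size 108): 55 XOR 108 = 91
After XOR-ing pile 4 (size 109): 91 XOR 109 = 54
After XOR-ing pile 5 (size 58): 54 XOR 58 = 12
After XOR-ing pile 6 (size 21): 12 XOR 21 = 25
After XOR-ing pile 7 (size 55): 25 XOR 55 = 46
The Nim-value of this position is 46.

46


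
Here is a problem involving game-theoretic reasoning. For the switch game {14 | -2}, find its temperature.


The game is {14 | -2}, a switch {a | b} with numbers a > b.
Cooling {a | b} by t gives {a - t | b + t}, which stops being hot when a - t = b + t, i.e. at t = (a - b)/2. So the temperature of a switch is (a - b)/2.
Temperature = (Left option - Right option) / 2
= (14 - (-2)) / 2
= 16 / 2
= 8

8


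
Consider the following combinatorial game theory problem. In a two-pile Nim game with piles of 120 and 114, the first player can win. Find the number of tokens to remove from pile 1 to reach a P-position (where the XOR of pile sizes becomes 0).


Piles: 120 and 114
Current XOR: 120 XOR 114 = 10 (non-zero, so this is an N-position).
To make the XOR zero, we need to find a move that balances the piles.
For pile 1 (size 120): target = 120 XOR 10 = 114
We reduce pile 1 from 120 to 114.
Tokens removed: 120 - 114 = 6
Verification: 114 XOR 114 = 0

6


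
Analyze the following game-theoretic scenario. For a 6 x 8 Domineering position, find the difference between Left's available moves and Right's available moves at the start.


Board is 6 x 8 (rows x cols).
Left (vertical) placements: (rows-1) * cols = 5 * 8 = 40
Right (horizontal) placements: rows * (cols-1) = 6 * 7 = 42
Advantage = Left - Right = 40 - 42 = -2

-2


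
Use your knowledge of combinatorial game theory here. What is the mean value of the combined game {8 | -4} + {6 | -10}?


G1 = {8 | -4}, G2 = {6 | -10}
Each is a switch {a | b} with numbers a > b; its mean value is (a + b)/2, and mean value is additive over game sums: m(G1 + G2) = m(G1) + m(G2).
Mean of G1 = (8 + (-4))/2 = 4/2 = 2
Mean of G2 = (6 + (-10))/2 = -4/2 = -2
Mean of G1 + G2 = 2 + -2 = 0

0


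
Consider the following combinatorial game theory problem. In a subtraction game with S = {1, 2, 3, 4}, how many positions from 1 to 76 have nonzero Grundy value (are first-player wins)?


Subtraction set S = {1, 2, 3, 4}, so G(n) = n mod 5.
G(n) = 0 when n is a multiple of 5.
Multiples of 5 in [1, 76]: 15
N-positions (nonzero Grundy) = 76 - 15 = 61

61


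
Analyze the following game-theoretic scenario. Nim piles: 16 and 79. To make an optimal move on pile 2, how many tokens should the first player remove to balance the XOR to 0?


Piles: 16 and 79
Current XOR: 16 XOR 79 = 95 (non-zero, so this is an N-position).
To make the XOR zero, we need to find a move that balances the piles.
For pile 2 (size 79): target = 79 XOR 95 = 16
We reduce pile 2 from 79 to 16.
Tokens removed: 79 - 16 = 63
Verification: 16 XOR 16 = 0

63


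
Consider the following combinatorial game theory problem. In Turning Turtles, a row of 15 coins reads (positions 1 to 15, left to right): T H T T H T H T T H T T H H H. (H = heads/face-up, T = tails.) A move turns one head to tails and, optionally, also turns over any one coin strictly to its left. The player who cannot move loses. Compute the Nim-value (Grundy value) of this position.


Coins: T H T T H T H T T H T T H H H
Key fact: a single head at position k behaves exactly like a Nim heap of size k (turning it to T and optionally flipping a coin at j < k corresponds to moving the heap from k to j, or to 0), and heads combine as a disjunctive sum (two heads at the same place would cancel, matching j XOR j = 0). So the Nim-value is the XOR of the 1-indexed positions of the heads.
Face-up positions (1-indexed): [2, 5, 7, 10, 13, 14, 15]
XOR 0 with 2: 0 XOR 2 = 2
XOR 2 with 5: 2 XOR 5 = 7
XOR 7 with 7: 7 XOR 7 = 0
XOR 0 with 10: 0 XOR 10 = 10
XOR 10 with 13: 10 XOR 13 = 7
XOR 7 with 14: 7 XOR 14 = 9
XOR 9 with 15: 9 XOR 15 = 6
Nim-value = 6

6


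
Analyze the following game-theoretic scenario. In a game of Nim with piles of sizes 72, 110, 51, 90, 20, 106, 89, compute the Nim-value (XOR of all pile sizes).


We need the XOR (exclusive or) of all pile sizes.
After XOR-ing pile 1 (size 72): 0 XOR 72 = 72
After XOR-ing pile 2 (size 110): 72 XOR 110 = 38
After XOR-ing pile 3 (size 51): 38 XOR 51 = 21
After XOR-ing pile 4 (size 90): 21 XOR 90 = 79
After XOR-ing pile 5 (size 20): 79 XOR 20 = 91
After XOR-ing pile 6 (size 106): 91 XOR 106 = 49
After XOR-ing pile 7 (size 89): 49 XOR 89 = 104
The Nim-value of this position is 104.

104


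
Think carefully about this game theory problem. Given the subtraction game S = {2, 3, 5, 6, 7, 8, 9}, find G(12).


The subtraction set is S = {2, 3, 5, 6, 7, 8, 9}.
G(k) = mex{ G(k - s) : s in S, s <= k }. We compute iteratively: G(0) = 0.
G(1) = mex({}) = 0
G(2) = mex({0}) = 1
G(3) = mex({0}) = 1
G(4) = mex({0, 1}) = 2
G(5) = mex({0, 1}) = 2
G(6) = mex({0, 1, 2}) = 3
G(7) = mex({0, 1, 2}) = 3
G(8) = mex({0, 1, 2, 3}) = 4
G(9) = mex({0, 1, 2, 3}) = 4
G(10) = mex({0, 1, 2, 3, 4}) = 5
G(11) = mex({1, 2, 3, 4}) = 0
G(12) = mex({1, 2, 3, 4, 5}) = 0
Therefore G(12) = 0.

0


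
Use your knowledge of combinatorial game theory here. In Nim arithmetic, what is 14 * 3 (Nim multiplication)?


Nim multiplication is bilinear over XOR: (u XOR v) * w = (u*w) XOR (v*w).
So we split each operand into its bit components and XOR the pairwise Nim products.
14 = 2 + 4 + 8 (as XOR of powers of 2).
3 = 1 + 2 (as XOR of powers of 2).
Using the standard Nim-product table on single bits:
  2*2 = 3,   2*4 = 8,   2*8 = 12,
  4*4 = 6,   4*8 = 11,  8*8 = 13,
and  1*x = x (identity), k*l = l*k (commutative).
Pairwise Nim products:
  2 * 1 = 2
  2 * 2 = 3
  4 * 1 = 4
  4 * 2 = 8
  8 * 1 = 8
  8 * 2 = 12
XOR them: 2 XOR 3 XOR 4 XOR 8 XOR 8 XOR 12 = 9.
Result: 14 * 3 = 9 (in Nim).

9


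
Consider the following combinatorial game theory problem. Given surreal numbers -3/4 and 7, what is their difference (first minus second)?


x = -3/4, y = 7
Converting to common denominator: 4
x = -3/4, y = 28/4
x - y = -3/4 - 7 = -31/4

-31/4


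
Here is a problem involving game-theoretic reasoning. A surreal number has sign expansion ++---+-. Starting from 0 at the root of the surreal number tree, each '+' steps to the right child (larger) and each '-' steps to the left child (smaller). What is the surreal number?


Sign expansion: ++---+-
Rule: track bounds (lo, hi), initially (-inf, +inf). On '+', the current value becomes lo and we move to the simplest number in (value, hi): value + 1 if hi = +inf, otherwise the midpoint (value + hi)/2. On '-', the current value becomes hi and we move to value - 1 if lo = -inf, otherwise the midpoint (lo + value)/2.
Start at 0.
Step 1: sign = +, move right. Bounds: (0, +inf). Value = 1
Step 2: sign = +, move right. Bounds: (1, +inf). Value = 2
Step 3: sign = -, move left. Bounds: (1, 2). Value = 3/2
Step 4: sign = -, move left. Bounds: (1, 3/2). Value = 5/4
Step 5: sign = -, move left. Bounds: (1, 5/4). Value = 9/8
Step 6: sign = +, move right. Bounds: (9/8, 5/4). Value = 19/16
Step 7: sign = -, move left. Bounds: (9/8, 19/16). Value = 37/32
The surreal number with sign expansion ++---+- is 37/32.

37/32


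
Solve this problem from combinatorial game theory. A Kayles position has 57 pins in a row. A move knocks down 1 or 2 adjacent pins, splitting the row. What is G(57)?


Kayles: a move removes 1 or 2 adjacent pins from a contiguous row.
Removing pins from a row of k leaves two independent rows (a, b) with a + b = k - 1 (one pin) or a + b = k - 2 (two pins); an end removal gives a = 0.
By Sprague-Grundy, G(k) = mex{ G(a) XOR G(b) } over all these splits. G(0) = 0.
G(1): splits (0,0):0^0=0 -> mex({0}) = 1
G(2): splits (0,1):0^1=1 (0,0):0^0=0 -> mex({0, 1}) = 2
G(3): splits (0,2):0^2=2 (1,1):1^1=0 (0,1):0^1=1 -> mex({0, 1, 2}) = 3
G(4): splits (0,3):0^3=3 (1,2):1^2=3 (0,2):0^2=2 (1,1):1^1=0 -> mex({0, 2, 3}) = 1
G(5): splits (0,4):0^1=1 (1,3):1^3=2 (2,2):2^2=0 (0,3):0^3=3 (1,2):1^2=3 -> mex({0, 1, 2, 3}) = 4
G(6) = mex({0, 1, 2, 4}) = 3
G(7) = mex({0, 1, 3, 4, 5}) = 2
G(8) = mex({0, 2, 3, 5, 6}) = 1
G(9) = mex({0, 1, 2, 3, 6, 7}) = 4
G(10) = mex({0, 1, 3, 4, 5, 7}) = 2
G(11) = mex({0, 1, 2, 3, 4, 5}) = 6
G(12) = mex({0, 1, 2, 3, 5, 6, 7}) = 4
G(13) = mex({0, 2, 3, 4, 6, 7}) = 1
G(14) = mex({0, 1, 4, 5, 6, 7}) = 2
G(15) = mex({0, 1, 2, 3, 4, 5, 6}) = 7
G(16) = mex({0, 2, 3, 5, 6, 7}) = 1
G(17) = mex({0, 1, 2, 3, 5, 6, 7}) = 4
G(18) = mex({0, 1, 2, 4, 5, 6}) = 3
G(19) = mex({0, 1, 3, 4, 5, 7}) = 2
G(20) = mex({0, 2, 3, 4, 5, 6, 7}) = 1
G(21) = mex({0, 1, 2, 3, 5, 6, 7}) = 4
G(22) = mex({0, 1, 2, 3, 4, 5, 7}) = 6
G(23) = mex({0, 1, 2, 3, 4, 5, 6}) = 7
G(24) = mex({0, 1, 2, 3, 5, 6, 7}) = 4
G(25) = mex({0, 2, 3, 4, 6, 7}) = 1
G(26) = mex({0, 1, 3, 4, 5, 6, 7}) = 2
G(27) = mex({0, 1, 2, 3, 4, 5, 6, 7}) = 8
G(28) = mex({0, 1, 2, 3, 4, 6, 7, 8}) = 5
G(29) = mex({0, 1, 2, 3, 5, 6, 7, 8, 9}) = 4
G(30) = mex({0, 1, 2, 3, 4, 5, 6, 9, 10}) = 7
G(31) = mex({0, 1, 3, 4, 5, 7, 10, 11}) = 2
G(32) = mex({0, 2, 3, 4, 5, 6, 7, 9, 11}) = 1
G(33) = mex({0, 1, 2, 3, 4, 5, 6, 7, 9, 12}) = 8
G(34) = mex({0, 1, 2, 3, 4, 5, 7, 8, 11, 12}) = 6
G(35) = mex({0, 1, 2, 3, 4, 5, 6, 8, 9, 10, 11}) = 7
G(36) = mex({0, 1, 2, 3, 5, 6, 7, 9, 10}) = 4
G(37) = mex({0, 2, 3, 4, 6, 7, 9, 10, 11, 12}) = 1
G(38) = mex({0, 1, 3, 4, 5, 6, 7, 9, 10, 11, 12}) = 2
G(39) = mex({0, 1, 2, 4, 5, 6, 7, 9, 10, 12, 14}) = 3
G(40) = mex({0, 2, 3, 4, 6, 7, 11, 12, 14}) = 1
G(41) = mex({0, 1, 2, 3, 5, 6, 7, 9, 10, 11, 12}) = 4
G(42) = mex({0, 1, 2, 3, 4, 5, 6, 9, 10}) = 7
G(43) = mex({0, 1, 3, 4, 5, 7, 9, 10, 12, 15}) = 2
G(44) = mex({0, 2, 3, 4, 5, 6, 7, 9, 10, 12, 15}) = 1
G(45) = mex({0, 1, 2, 3, 4, 5, 6, 7, 9, 10, 12, 14}) = 8
G(46) = mex({0, 1, 3, 4, 5, 7, 8, 11, 12, 14}) = 2
G(47) = mex({0, 1, 2, 3, 4, 5, 6, 8, 9, 10, 11, 12}) = 7
G(48) = mex({0, 1, 2, 3, 5, 6, 7, 9, 10}) = 4
G(49) = mex({0, 2, 3, 4, 6, 7, 9, 10, 11, 12, 15}) = 1
G(50) = mex({0, 1, 4, 5, 6, 7, 9, 11, 12, 14, 15}) = 2
G(51) = mex({0, 1, 2, 3, 4, 5, 6, 7, 9, 12, 14, 15}) = 8
G(52) = mex({0, 2, 3, 4, 5, 6, 7, 8, 11, 12, 15}) = 1
G(53) = mex({0, 1, 2, 3, 5, 6, 7, 8, 9, 10, 11, 12}) = 4
G(54) = mex({0, 1, 2, 3, 4, 5, 6, 9, 10}) = 7
G(55) = mex({0, 1, 3, 4, 5, 7, 9, 10, 11, 12}) = 2
G(56) = mex({0, 2, 3, 4, 5, 6, 7, 9, 10, 11, 12, 13, 14}) = 1
G(57) = mex({0, 1, 2, 3, 5, 6, 7, 9, 10, 12, 13, 14, 15}) = 4
Therefore G(57) = 4.

4


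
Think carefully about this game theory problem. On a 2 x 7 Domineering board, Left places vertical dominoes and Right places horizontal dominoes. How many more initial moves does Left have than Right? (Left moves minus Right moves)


Board is 2 x 7 (rows x cols).
Left (vertical) placements: (rows-1) * cols = 1 * 7 = 7
Right (horizontal) placements: rows * (cols-1) = 2 * 6 = 12
Advantage = Left - Right = 7 - 12 = -5

-5


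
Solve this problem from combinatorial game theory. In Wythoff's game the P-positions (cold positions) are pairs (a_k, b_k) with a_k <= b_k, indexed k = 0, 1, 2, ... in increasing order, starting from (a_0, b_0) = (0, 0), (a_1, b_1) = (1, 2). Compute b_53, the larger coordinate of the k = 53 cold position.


By Wythoff's theorem, a_k = floor(k * phi) and b_k = floor(k * phi^2) = a_k + k, where phi = (1 + sqrt(5))/2 is the golden ratio.
phi = (1 + sqrt(5))/2 = 1.618034
phi^2 = phi + 1 = 2.618034
k = 53
k * phi^2 = 53 * 2.618034 = 138.755801
b_53 = floor(k * phi^2) = 138 (check: a_53 + k = 85 + 53 = 138)

138


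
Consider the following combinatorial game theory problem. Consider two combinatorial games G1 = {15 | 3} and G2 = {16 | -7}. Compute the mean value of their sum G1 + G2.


G1 = {15 | 3}, G2 = {16 | -7}
Each is a switch {a | b} with numbers a > b; its mean value is (a + b)/2, and mean value is additive over game sums: m(G1 + G2) = m(G1) + m(G2).
Mean of G1 = (15 + (3))/2 = 18/2 = 9
Mean of G2 = (16 + (-7))/2 = 9/2 = 9/2
Mean of G1 + G2 = 9 + 9/2 = 27/2

27/2


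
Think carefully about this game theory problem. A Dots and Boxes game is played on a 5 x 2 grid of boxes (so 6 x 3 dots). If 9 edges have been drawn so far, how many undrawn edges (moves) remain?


Grid: 5 x 2 boxes, i.e. 6 rows and 3 columns of dots.
Horizontal edges: (rows + 1) * cols = 6 * 2 = 12
Vertical edges: rows * (cols + 1) = 5 * 3 = 15
Total edges: 12 + 15 = 27
Edges drawn: 9
Remaining: 27 - 9 = 18

18


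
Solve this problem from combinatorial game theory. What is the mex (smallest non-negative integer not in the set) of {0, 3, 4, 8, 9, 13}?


Set = {0, 3, 4, 8, 9, 13}
0 is in the set.
1 is NOT in the set. This is the mex.
mex = 1

1


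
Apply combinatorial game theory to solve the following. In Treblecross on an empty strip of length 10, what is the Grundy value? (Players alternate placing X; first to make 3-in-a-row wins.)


Treblecross: place X on empty cells; 3-in-a-row wins.
Playing within two cells of an existing X lets the opponent win at once, so sensible play treats the cells i-2..i+2 around each X as dead. The player left with no safe cell loses, so this is a normal-play take-away game on strips of safe cells.
Placing X at cell i (0-indexed) of a strip of k safe cells leaves independent strips of sizes max(0, i-2) and max(0, k-i-3). Hence G(k) = mex{ G(max(0,i-2)) XOR G(max(0,k-i-3)) : 0 <= i < k }, with G(0) = 0.
G(1): splits (0,0):0^0=0 -> mex({0}) = 1
G(2): splits (0,0):0^0=0 -> mex({0}) = 1
G(3): splits (0,0):0^0=0 -> mex({0}) = 1
G(4): splits (0,1):0^1=1 (0,0):0^0=0 -> mex({0, 1}) = 2
G(5): splits (0,2):0^1=1 (0,1):0^1=1 (0,0):0^0=0 -> mex({0, 1}) = 2
G(6) = mex({1}) = 0
G(7) = mex({0, 1, 2}) = 3
G(8) = mex({0, 1, 2}) = 3
G(9) = mex({0, 2}) = 1
G(10) = mex({0, 2, 3}) = 1
Therefore G(10) = 1.

1


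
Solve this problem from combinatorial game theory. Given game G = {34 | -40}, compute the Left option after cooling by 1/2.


Original game: {34 | -40} (a switch {a | b} with a > b).
Cooling by t (for t below the temperature (a - b)/2 = 37) taxes each move by t: {a | b} cooled by t is {a - t | b + t}.
Cooling amount: t = 1/2
Cooled Left option: 34 - 1/2 = 67/2
Cooled Right option: -40 + 1/2 = -79/2
Cooled game: {67/2 | -79/2}
Left option = 67/2

67/2


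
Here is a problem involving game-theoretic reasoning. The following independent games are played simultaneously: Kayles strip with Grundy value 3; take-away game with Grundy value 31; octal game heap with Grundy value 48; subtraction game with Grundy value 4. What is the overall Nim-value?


By the Sprague-Grundy theorem, the Grundy value of a sum of games is the XOR of individual Grundy values.
Kayles strip: Grundy value = 3. Running XOR: 0 XOR 3 = 3
take-away game: Grundy value = 31. Running XOR: 3 XOR 31 = 28
octal game heap: Grundy value = 48. Running XOR: 28 XOR 48 = 44
subtraction game: Grundy value = 4. Running XOR: 44 XOR 4 = 40
The combined Grundy value is 40.

40


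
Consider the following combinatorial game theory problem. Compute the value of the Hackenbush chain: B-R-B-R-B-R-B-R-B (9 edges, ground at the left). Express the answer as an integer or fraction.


Edges (from ground): B-R-B-R-B-R-B-R-B
By Berlekamp's sign-expansion rule, a Blue-Red Hackenbush stalk has the value of the surreal number whose sign sequence is the edge sequence with B -> + and R -> -.
Sign sequence: +-+-+-+-+
Trace the sign expansion in the surreal number tree, starting from 0:
Edge 1: B (sign +) -> bounds (0, +inf), value = 1
Edge 2: R (sign -) -> bounds (0, 1), value = 1/2
Edge 3: B (sign +) -> bounds (1/2, 1), value = 3/4
Edge 4: R (sign -) -> bounds (1/2, 3/4), value = 5/8
Edge 5: B (sign +) -> bounds (5/8, 3/4), value = 11/16
Edge 6: R (sign -) -> bounds (5/8, 11/16), value = 21/32
Edge 7: B (sign +) -> bounds (21/32, 11/16), value = 43/64
Edge 8: R (sign -) -> bounds (21/32, 43/64), value = 85/128
Edge 9: B (sign +) -> bounds (85/128, 43/64), value = 171/256
Game value = 171/256

171/256


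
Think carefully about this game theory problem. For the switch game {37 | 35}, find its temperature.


The game is {37 | 35}, a switch {a | b} with numbers a > b.
Cooling {a | b} by t gives {a - t | b + t}, which stops being hot when a - t = b + t, i.e. at t = (a - b)/2. So the temperature of a switch is (a - b)/2.
Temperature = (Left option - Right option) / 2
= (37 - (35)) / 2
= 2 / 2
= 1

1


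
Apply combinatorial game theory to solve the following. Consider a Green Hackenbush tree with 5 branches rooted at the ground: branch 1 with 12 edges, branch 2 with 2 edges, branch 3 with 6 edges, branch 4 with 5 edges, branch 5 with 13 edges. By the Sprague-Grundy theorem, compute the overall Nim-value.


The tree has 5 branches from the ground vertex.
In Green Hackenbush, the Nim-value of a simple path of length k is k.
Branch 1: length 12, Nim-value = 12
Branch 2: length 2, Nim-value = 2
Branch 3: length 6, Nim-value = 6
Branch 4: length 5, Nim-value = 5
Branch 5: length 13, Nim-value = 13
Total Nim-value = XOR of all branch values:
0 XOR 12 = 12
12 XOR 2 = 14
14 XOR 6 = 8
8 XOR 5 = 13
13 XOR 13 = 0
Nim-value of the tree = 0

0


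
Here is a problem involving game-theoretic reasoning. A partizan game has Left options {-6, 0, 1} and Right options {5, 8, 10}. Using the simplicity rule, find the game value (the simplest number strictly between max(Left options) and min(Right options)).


Left options: {-6, 0, 1}, max = 1
Right options: {5, 8, 10}, min = 5
All options are numbers and max(Left) < min(Right), so by the simplicity theorem the value is the simplest (earliest-born) number strictly between 1 and 5.
Integers 2 through 4 all lie strictly between 1 and 5.
Among integers, the simplest (lowest birthday = smallest |n|; 0 is born on day 0, +-n on day n) is 2.
No non-integer in the interval can be simpler: if x is a non-integer in the interval, then floor(x) or ceil(x) also lies in the interval (the interval contains an integer), and both are proper prefixes of x's sign expansion, i.e. born earlier. So the game value is 2.
Game value = 2

2


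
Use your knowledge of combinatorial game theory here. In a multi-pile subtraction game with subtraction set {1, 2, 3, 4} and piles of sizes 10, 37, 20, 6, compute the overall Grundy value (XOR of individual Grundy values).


Subtraction set: {1, 2, 3, 4}
For this subtraction set, G(n) = n mod 5 (period = max + 1 = 5).
Pile 1 (size 10): G(10) = 10 mod 5 = 0
Pile 2 (size 37): G(37) = 37 mod 5 = 2
Pile 3 (size 20): G(20) = 20 mod 5 = 0
Pile 4 (size 6): G(6) = 6 mod 5 = 1
Total Grundy value = XOR of all: 0 XOR 2 XOR 0 XOR 1 = 3

3


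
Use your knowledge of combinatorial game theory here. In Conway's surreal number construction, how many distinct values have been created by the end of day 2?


Day 0: {|} = 0 is born. Count = 1.
Day n: the number of surreal numbers born by day n is 2^(n+1) - 1.
By day 0: 2^1 - 1 = 1
By day 1: 2^2 - 1 = 3
By day 2: 2^3 - 1 = 7
By day 2: 7 surreal numbers.

7


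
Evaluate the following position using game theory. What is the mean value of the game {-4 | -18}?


Game = {-4 | -18}, a switch {a | b} with numbers a > b.
Its thermograph has left wall a - t and right wall b + t, which meet at t = (a - b)/2, where both equal (a + b)/2. So the mast (mean value) is at (a + b)/2.
Mean = (-4 + (-18))/2 = -22/2 = -11

-11


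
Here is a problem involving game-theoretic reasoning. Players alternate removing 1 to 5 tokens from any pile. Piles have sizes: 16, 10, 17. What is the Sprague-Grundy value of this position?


Subtraction set: {1, 2, 3, 4, 5}
For this subtraction set, G(n) = n mod 6 (period = max + 1 = 6).
Pile 1 (size 16): G(16) = 16 mod 6 = 4
Pile 2 (size 10): G(10) = 10 mod 6 = 4
Pile 3 (size 17): G(17) = 17 mod 6 = 5
Total Grundy value = XOR of all: 4 XOR 4 XOR 5 = 5

5


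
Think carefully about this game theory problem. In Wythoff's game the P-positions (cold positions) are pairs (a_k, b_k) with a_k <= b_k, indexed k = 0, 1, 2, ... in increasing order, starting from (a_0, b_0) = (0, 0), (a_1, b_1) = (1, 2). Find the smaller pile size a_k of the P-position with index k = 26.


By Wythoff's theorem, a_k = floor(k * phi) and b_k = floor(k * phi^2) = a_k + k, where phi = (1 + sqrt(5))/2 is the golden ratio.
phi = (1 + sqrt(5))/2 = 1.618034
k = 26
k * phi = 26 * 1.618034 = 42.068884
a_26 = floor(k * phi) = 42

42


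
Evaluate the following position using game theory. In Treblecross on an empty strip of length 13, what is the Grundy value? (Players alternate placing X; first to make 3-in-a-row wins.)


Treblecross: place X on empty cells; 3-in-a-row wins.
Playing within two cells of an existing X lets the opponent win at once, so sensible play treats the cells i-2..i+2 around each X as dead. The player left with no safe cell loses, so this is a normal-play take-away game on strips of safe cells.
Placing X at cell i (0-indexed) of a strip of k safe cells leaves independent strips of sizes max(0, i-2) and max(0, k-i-3). Hence G(k) = mex{ G(max(0,i-2)) XOR G(max(0,k-i-3)) : 0 <= i < k }, with G(0) = 0.
G(1): splits (0,0):0^0=0 -> mex({0}) = 1
G(2): splits (0,0):0^0=0 -> mex({0}) = 1
G(3): splits (0,0):0^0=0 -> mex({0}) = 1
G(4): splits (0,1):0^1=1 (0,0):0^0=0 -> mex({0, 1}) = 2
G(5): splits (0,2):0^1=1 (0,1):0^1=1 (0,0):0^0=0 -> mex({0, 1}) = 2
G(6) = mex({1}) = 0
G(7) = mex({0, 1, 2}) = 3
G(8) = mex({0, 1, 2}) = 3
G(9) = mex({0, 2}) = 1
G(10) = mex({0, 2, 3}) = 1
G(11) = mex({0, 3}) = 1
G(12) = mex({1, 3}) = 0
G(13) = mex({0, 1, 2, 3}) = 4
Therefore G(13) = 4.

4


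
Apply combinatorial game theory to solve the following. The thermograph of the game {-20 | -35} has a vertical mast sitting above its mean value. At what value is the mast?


Game = {-20 | -35}, a switch {a | b} with numbers a > b.
Its thermograph has left wall a - t and right wall b + t, which meet at t = (a - b)/2, where both equal (a + b)/2. So the mast (mean value) is at (a + b)/2.
Mean = (-20 + (-35))/2 = -55/2 = -55/2

-55/2


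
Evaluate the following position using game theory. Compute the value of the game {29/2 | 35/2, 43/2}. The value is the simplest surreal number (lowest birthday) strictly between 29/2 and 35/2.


Left options: {29/2}, max = 29/2
Right options: {35/2, 43/2}, min = 35/2
All options are numbers and max(Left) < min(Right), so by the simplicity theorem the value is the simplest (earliest-born) number strictly between 29/2 and 35/2.
Integers 15 through 17 all lie strictly between 29/2 and 35/2.
Among integers, the simplest (lowest birthday = smallest |n|; 0 is born on day 0, +-n on day n) is 15.
No non-integer in the interval can be simpler: if x is a non-integer in the interval, then floor(x) or ceil(x) also lies in the interval (the interval contains an integer), and both are proper prefixes of x's sign expansion, i.e. born earlier. So the game value is 15.
Game value = 15

15


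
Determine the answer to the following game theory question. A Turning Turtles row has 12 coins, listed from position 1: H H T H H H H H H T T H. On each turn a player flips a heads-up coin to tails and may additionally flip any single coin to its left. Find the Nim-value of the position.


Coins: H H T H H H H H H T T H
Key fact: a single head at position k behaves exactly like a Nim heap of size k (turning it to T and optionally flipping a coin at j < k corresponds to moving the heap from k to j, or to 0), and heads combine as a disjunctive sum (two heads at the same place would cancel, matching j XOR j = 0). So the Nim-value is the XOR of the 1-indexed positions of the heads.
Face-up positions (1-indexed): [1, 2, 4, 5, 6, 7, 8, 9, 12]
XOR 0 with 1: 0 XOR 1 = 1
XOR 1 with 2: 1 XOR 2 = 3
XOR 3 with 4: 3 XOR 4 = 7
XOR 7 with 5: 7 XOR 5 = 2
XOR 2 with 6: 2 XOR 6 = 4
XOR 4 with 7: 4 XOR 7 = 3
XOR 3 with 8: 3 XOR 8 = 11
XOR 11 with 9: 11 XOR 9 = 2
XOR 2 with 12: 2 XOR 12 = 14
Nim-value = 14

14


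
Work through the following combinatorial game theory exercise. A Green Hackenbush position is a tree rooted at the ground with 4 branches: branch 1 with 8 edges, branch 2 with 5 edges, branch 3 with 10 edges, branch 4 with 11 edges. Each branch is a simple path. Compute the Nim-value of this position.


The tree has 4 branches from the ground vertex.
In Green Hackenbush, the Nim-value of a simple path of length k is k.
Branch 1: length 8, Nim-value = 8
Branch 2: length 5, Nim-value = 5
Branch 3: length 10, Nim-value = 10
Branch 4: length 11, Nim-value = 11
Total Nim-value = XOR of all branch values:
0 XOR 8 = 8
8 XOR 5 = 13
13 XOR 10 = 7
7 XOR 11 = 12
Nim-value of the tree = 12

12


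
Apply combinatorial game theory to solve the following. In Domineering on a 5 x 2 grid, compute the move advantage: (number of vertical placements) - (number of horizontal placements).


Board is 5 x 2 (rows x cols).
Left (vertical) placements: (rows-1) * cols = 4 * 2 = 8
Right (horizontal) placements: rows * (cols-1) = 5 * 1 = 5
Advantage = Left - Right = 8 - 5 = 3

3
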